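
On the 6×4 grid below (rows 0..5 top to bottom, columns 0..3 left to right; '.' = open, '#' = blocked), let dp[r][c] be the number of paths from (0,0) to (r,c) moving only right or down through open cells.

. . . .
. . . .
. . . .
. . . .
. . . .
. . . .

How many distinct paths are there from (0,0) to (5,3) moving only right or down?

r\c   0   1   2   3
  0   1   1   1   1
  1   1   2   3   4
  2   1   3   6  10
  3   1   4  10  20
  4   1   5  15  35
  5   1   6  21  56

56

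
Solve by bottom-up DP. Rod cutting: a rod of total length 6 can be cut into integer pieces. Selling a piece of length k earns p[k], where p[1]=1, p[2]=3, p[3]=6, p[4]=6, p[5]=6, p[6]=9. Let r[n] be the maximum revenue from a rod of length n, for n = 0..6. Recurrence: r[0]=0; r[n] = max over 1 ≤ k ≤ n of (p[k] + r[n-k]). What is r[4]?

7

   n    0    1    2    3    4    5    6
r[n]    0    1    3    6    7    9   12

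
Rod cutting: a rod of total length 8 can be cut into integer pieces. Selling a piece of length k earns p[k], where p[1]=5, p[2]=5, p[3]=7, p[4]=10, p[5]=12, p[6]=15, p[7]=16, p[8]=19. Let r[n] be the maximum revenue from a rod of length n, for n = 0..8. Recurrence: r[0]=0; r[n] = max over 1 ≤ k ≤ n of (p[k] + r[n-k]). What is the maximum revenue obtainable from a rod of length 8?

40

   n    0    1    2    3    4    5    6    7    8
r[n]    0    5   10   15   20   25   30   35   40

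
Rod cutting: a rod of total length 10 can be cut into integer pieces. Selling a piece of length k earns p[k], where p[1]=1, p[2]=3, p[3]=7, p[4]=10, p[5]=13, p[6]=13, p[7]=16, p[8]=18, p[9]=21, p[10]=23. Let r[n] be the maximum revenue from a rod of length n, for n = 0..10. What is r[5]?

   n    0    1    2    3    4    5    6    7    8    9   10
r[n]    0    1    3    7   10   13   14   17   20   23   26

13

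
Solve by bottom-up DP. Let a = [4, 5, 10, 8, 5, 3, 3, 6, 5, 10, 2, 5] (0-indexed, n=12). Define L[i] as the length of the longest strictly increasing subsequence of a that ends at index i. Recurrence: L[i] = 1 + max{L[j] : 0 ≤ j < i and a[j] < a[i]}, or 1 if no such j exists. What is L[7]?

   i    0    1    2    3    4    5    6    7    8    9   10   11
a[i]    4    5   10    8    5    3    3    6    5   10    2    5
L[i]    1    2    3    3    2    1    1    3    2    4    1    2

3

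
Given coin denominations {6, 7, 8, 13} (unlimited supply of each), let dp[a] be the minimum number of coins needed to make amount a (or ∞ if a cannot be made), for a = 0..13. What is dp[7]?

1

 a  0  1  2  3  4  5  6  7  8  9 10 11 12 13
dp  0  -  -  -  -  -  1  1  1  -  -  -  2  1
(- denotes ∞ / unreachable)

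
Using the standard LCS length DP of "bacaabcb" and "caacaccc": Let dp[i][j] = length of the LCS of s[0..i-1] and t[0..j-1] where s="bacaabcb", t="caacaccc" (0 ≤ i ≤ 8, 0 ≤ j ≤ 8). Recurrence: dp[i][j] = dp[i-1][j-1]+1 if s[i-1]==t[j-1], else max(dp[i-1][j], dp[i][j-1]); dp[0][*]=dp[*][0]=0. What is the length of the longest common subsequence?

4

   ''  c  a  a  c  a  c  c  c
''  0  0  0  0  0  0  0  0  0
 b  0  0  0  0  0  0  0  0  0
 a  0  0  1  1  1  1  1  1  1
 c  0  1  1  1  2  2  2  2  2
 a  0  1  2  2  2  3  3  3  3
 a  0  1  2  3  3  3  3  3  3
 b  0  1  2  3  3  3  3  3  3
 c  0  1  2  3  4  4  4  4  4
 b  0  1  2  3  4  4  4  4  4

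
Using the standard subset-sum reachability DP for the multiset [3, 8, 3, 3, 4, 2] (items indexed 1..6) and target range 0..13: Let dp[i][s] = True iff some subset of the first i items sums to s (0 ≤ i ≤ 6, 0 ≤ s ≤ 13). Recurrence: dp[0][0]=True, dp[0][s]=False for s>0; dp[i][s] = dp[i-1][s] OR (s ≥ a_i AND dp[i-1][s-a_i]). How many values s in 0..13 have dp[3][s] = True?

5

i\s   0   1   2   3   4   5   6   7   8   9  10  11  12  13
  0   T   F   F   F   F   F   F   F   F   F   F   F   F   F
  1   T   F   F   T   F   F   F   F   F   F   F   F   F   F
  2   T   F   F   T   F   F   F   F   T   F   F   T   F   F
  3   T   F   F   T   F   F   T   F   T   F   F   T   F   F
  4   T   F   F   T   F   F   T   F   T   T   F   T   F   F
  5   T   F   F   T   T   F   T   T   T   T   T   T   T   T
  6   T   F   T   T   T   T   T   T   T   T   T   T   T   T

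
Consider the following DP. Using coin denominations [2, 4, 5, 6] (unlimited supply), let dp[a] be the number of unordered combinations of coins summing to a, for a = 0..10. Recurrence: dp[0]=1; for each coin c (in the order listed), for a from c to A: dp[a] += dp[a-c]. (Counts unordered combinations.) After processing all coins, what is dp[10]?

6

after  coin     0     1     2     3     4     5     6     7     8     9    10
          2     1     0     1     0     1     0     1     0     1     0     1
          4     1     0     1     0     2     0     2     0     3     0     3
          5     1     0     1     0     2     1     2     1     3     2     4
          6     1     0     1     0     2     1     3     1     4     2     6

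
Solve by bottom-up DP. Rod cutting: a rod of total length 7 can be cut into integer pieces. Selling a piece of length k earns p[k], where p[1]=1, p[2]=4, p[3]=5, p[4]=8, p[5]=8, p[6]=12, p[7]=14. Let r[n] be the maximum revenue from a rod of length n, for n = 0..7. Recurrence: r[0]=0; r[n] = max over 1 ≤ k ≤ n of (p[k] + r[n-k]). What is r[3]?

5

   n    0    1    2    3    4    5    6    7
r[n]    0    1    4    5    8    9   12   14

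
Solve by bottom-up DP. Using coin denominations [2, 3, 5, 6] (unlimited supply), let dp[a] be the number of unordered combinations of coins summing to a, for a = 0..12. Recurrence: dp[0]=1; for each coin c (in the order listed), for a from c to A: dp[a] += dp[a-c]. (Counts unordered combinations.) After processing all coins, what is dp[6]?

after  coin     0     1     2     3     4     5     6     7     8     9    10    11    12
          2     1     0     1     0     1     0     1     0     1     0     1     0     1
          3     1     0     1     1     1     1     2     1     2     2     2     2     3
          5     1     0     1     1     1     2     2     2     3     3     4     4     5
          6     1     0     1     1     1     2     3     2     4     4     5     6     8

3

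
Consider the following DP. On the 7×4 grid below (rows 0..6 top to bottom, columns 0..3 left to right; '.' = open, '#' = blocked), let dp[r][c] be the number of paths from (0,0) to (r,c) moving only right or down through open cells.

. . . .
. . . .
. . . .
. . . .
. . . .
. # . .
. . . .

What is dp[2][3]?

r\c   0   1   2   3
  0   1   1   1   1
  1   1   2   3   4
  2   1   3   6  10
  3   1   4  10  20
  4   1   5  15  35
  5   1   0  15  50
  6   1   1  16  66

10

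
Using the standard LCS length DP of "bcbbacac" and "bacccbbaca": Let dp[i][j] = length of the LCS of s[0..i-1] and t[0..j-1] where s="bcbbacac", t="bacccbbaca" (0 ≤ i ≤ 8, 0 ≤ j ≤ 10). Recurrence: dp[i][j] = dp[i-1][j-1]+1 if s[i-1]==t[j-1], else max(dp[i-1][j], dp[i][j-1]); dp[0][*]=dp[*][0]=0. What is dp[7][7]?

   ''  b  a  c  c  c  b  b  a  c  a
''  0  0  0  0  0  0  0  0  0  0  0
 b  0  1  1  1  1  1  1  1  1  1  1
 c  0  1  1  2  2  2  2  2  2  2  2
 b  0  1  1  2  2  2  3  3  3  3  3
 b  0  1  1  2  2  2  3  4  4  4  4
 a  0  1  2  2  2  2  3  4  5  5  5
 c  0  1  2  3  3  3  3  4  5  6  6
 a  0  1  2  3  3  3  3  4  5  6  7
 c  0  1  2  3  4  4  4  4  5  6  7

4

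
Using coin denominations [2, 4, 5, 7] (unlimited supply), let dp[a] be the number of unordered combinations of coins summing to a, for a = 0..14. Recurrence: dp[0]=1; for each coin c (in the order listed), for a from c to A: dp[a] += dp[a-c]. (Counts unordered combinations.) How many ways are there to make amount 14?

8

after  coin     0     1     2     3     4     5     6     7     8     9    10    11    12    13    14
          2     1     0     1     0     1     0     1     0     1     0     1     0     1     0     1
          4     1     0     1     0     2     0     2     0     3     0     3     0     4     0     4
          5     1     0     1     0     2     1     2     1     3     2     4     2     5     3     6
          7     1     0     1     0     2     1     2     2     3     3     4     4     6     5     8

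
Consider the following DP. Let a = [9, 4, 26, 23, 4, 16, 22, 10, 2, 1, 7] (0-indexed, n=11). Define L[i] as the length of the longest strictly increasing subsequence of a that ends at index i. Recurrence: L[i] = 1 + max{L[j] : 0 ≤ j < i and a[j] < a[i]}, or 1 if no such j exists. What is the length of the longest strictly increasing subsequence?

   i    0    1    2    3    4    5    6    7    8    9   10
a[i]    9    4   26   23    4   16   22   10    2    1    7
L[i]    1    1    2    2    1    2    3    2    1    1    2

3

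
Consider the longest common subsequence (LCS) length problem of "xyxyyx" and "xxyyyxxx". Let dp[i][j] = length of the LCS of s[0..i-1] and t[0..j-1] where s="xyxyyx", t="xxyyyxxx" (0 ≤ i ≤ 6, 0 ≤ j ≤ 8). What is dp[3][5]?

   ''  x  x  y  y  y  x  x  x
''  0  0  0  0  0  0  0  0  0
 x  0  1  1  1  1  1  1  1  1
 y  0  1  1  2  2  2  2  2  2
 x  0  1  2  2  2  2  3  3  3
 y  0  1  2  3  3  3  3  3  3
 y  0  1  2  3  4  4  4  4  4
 x  0  1  2  3  4  4  5  5  5

2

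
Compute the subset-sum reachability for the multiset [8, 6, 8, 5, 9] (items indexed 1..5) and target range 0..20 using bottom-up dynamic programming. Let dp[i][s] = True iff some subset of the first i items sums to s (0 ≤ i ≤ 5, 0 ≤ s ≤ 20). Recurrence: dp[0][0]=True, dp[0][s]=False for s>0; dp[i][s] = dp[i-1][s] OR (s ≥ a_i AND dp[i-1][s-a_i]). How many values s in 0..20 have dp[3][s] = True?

5

i\s   0   1   2   3   4   5   6   7   8   9  10  11  12  13  14  15  16  17  18  19  20
  0   T   F   F   F   F   F   F   F   F   F   F   F   F   F   F   F   F   F   F   F   F
  1   T   F   F   F   F   F   F   F   T   F   F   F   F   F   F   F   F   F   F   F   F
  2   T   F   F   F   F   F   T   F   T   F   F   F   F   F   T   F   F   F   F   F   F
  3   T   F   F   F   F   F   T   F   T   F   F   F   F   F   T   F   T   F   F   F   F
  4   T   F   F   F   F   T   T   F   T   F   F   T   F   T   T   F   T   F   F   T   F
  5   T   F   F   F   F   T   T   F   T   T   F   T   F   T   T   T   T   T   F   T   T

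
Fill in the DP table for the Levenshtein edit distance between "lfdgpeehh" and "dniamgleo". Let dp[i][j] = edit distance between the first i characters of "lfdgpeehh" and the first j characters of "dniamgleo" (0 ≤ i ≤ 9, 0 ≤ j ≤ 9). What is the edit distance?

9

   ''  d  n  i  a  m  g  l  e  o
''  0  1  2  3  4  5  6  7  8  9
 l  1  1  2  3  4  5  6  6  7  8
 f  2  2  2  3  4  5  6  7  7  8
 d  3  2  3  3  4  5  6  7  8  8
 g  4  3  3  4  4  5  5  6  7  8
 p  5  4  4  4  5  5  6  6  7  8
 e  6  5  5  5  5  6  6  7  6  7
 e  7  6  6  6  6  6  7  7  7  7
 h  8  7  7  7  7  7  7  8  8  8
 h  9  8  8  8  8  8  8  8  9  9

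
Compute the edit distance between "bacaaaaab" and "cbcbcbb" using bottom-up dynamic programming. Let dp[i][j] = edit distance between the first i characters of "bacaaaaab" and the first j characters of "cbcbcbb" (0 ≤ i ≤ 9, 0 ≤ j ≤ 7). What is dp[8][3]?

   ''  c  b  c  b  c  b  b
''  0  1  2  3  4  5  6  7
 b  1  1  1  2  3  4  5  6
 a  2  2  2  2  3  4  5  6
 c  3  2  3  2  3  3  4  5
 a  4  3  3  3  3  4  4  5
 a  5  4  4  4  4  4  5  5
 a  6  5  5  5  5  5  5  6
 a  7  6  6  6  6  6  6  6
 a  8  7  7  7  7  7  7  7
 b  9  8  7  8  7  8  7  7

7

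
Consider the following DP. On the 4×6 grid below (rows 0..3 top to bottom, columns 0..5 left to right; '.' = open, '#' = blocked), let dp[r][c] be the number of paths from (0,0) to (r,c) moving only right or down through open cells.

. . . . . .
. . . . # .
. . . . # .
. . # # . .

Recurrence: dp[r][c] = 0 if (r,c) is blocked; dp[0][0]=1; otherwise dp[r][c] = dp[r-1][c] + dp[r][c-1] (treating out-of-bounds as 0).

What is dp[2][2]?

r\c   0   1   2   3   4   5
  0   1   1   1   1   1   1
  1   1   2   3   4   0   1
  2   1   3   6  10   0   1
  3   1   4   0   0   0   1

6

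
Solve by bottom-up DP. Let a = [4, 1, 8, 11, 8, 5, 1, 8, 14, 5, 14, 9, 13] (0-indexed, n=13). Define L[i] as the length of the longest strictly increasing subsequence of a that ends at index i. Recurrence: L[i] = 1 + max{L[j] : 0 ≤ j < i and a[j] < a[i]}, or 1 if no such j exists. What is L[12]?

   i    0    1    2    3    4    5    6    7    8    9   10   11   12
a[i]    4    1    8   11    8    5    1    8   14    5   14    9   13
L[i]    1    1    2    3    2    2    1    3    4    2    4    4    5

5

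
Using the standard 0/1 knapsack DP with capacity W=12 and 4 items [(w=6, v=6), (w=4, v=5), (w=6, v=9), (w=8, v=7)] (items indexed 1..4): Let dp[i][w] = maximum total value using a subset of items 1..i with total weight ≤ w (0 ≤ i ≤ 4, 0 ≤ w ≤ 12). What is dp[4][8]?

9

i\w   0   1   2   3   4   5   6   7   8   9  10  11  12
  0   0   0   0   0   0   0   0   0   0   0   0   0   0
  1   0   0   0   0   0   0   6   6   6   6   6   6   6
  2   0   0   0   0   5   5   6   6   6   6  11  11  11
  3   0   0   0   0   5   5   9   9   9   9  14  14  15
  4   0   0   0   0   5   5   9   9   9   9  14  14  15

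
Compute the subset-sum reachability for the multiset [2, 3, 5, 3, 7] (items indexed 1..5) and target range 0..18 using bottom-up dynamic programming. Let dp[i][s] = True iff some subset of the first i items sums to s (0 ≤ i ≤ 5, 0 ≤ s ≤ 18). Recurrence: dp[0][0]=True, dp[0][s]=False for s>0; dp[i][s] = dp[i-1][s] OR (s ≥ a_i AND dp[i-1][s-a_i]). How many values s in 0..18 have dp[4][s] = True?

10

i\s   0   1   2   3   4   5   6   7   8   9  10  11  12  13  14  15  16  17  18
  0   T   F   F   F   F   F   F   F   F   F   F   F   F   F   F   F   F   F   F
  1   T   F   T   F   F   F   F   F   F   F   F   F   F   F   F   F   F   F   F
  2   T   F   T   T   F   T   F   F   F   F   F   F   F   F   F   F   F   F   F
  3   T   F   T   T   F   T   F   T   T   F   T   F   F   F   F   F   F   F   F
  4   T   F   T   T   F   T   T   T   T   F   T   T   F   T   F   F   F   F   F
  5   T   F   T   T   F   T   T   T   T   T   T   T   T   T   T   T   F   T   T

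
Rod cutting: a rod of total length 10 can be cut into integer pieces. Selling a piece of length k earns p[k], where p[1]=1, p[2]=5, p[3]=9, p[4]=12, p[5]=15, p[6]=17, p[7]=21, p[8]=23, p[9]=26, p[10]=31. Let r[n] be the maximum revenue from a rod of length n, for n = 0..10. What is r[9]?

   n    0    1    2    3    4    5    6    7    8    9   10
r[n]    0    1    5    9   12   15   18   21   24   27   31

27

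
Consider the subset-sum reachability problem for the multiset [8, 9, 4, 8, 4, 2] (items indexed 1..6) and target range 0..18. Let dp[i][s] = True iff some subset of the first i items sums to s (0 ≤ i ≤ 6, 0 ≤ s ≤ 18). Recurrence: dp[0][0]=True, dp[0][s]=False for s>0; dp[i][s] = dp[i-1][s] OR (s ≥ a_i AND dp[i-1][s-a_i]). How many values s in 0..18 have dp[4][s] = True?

i\s   0   1   2   3   4   5   6   7   8   9  10  11  12  13  14  15  16  17  18
  0   T   F   F   F   F   F   F   F   F   F   F   F   F   F   F   F   F   F   F
  1   T   F   F   F   F   F   F   F   T   F   F   F   F   F   F   F   F   F   F
  2   T   F   F   F   F   F   F   F   T   T   F   F   F   F   F   F   F   T   F
  3   T   F   F   F   T   F   F   F   T   T   F   F   T   T   F   F   F   T   F
  4   T   F   F   F   T   F   F   F   T   T   F   F   T   T   F   F   T   T   F
  5   T   F   F   F   T   F   F   F   T   T   F   F   T   T   F   F   T   T   F
  6   T   F   T   F   T   F   T   F   T   T   T   T   T   T   T   T   T   T   T

8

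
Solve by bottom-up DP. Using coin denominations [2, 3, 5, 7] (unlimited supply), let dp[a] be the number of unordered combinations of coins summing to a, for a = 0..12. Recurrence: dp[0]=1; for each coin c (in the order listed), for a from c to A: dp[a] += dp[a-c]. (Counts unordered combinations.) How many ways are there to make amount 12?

7

after  coin     0     1     2     3     4     5     6     7     8     9    10    11    12
          2     1     0     1     0     1     0     1     0     1     0     1     0     1
          3     1     0     1     1     1     1     2     1     2     2     2     2     3
          5     1     0     1     1     1     2     2     2     3     3     4     4     5
          7     1     0     1     1     1     2     2     3     3     4     5     5     7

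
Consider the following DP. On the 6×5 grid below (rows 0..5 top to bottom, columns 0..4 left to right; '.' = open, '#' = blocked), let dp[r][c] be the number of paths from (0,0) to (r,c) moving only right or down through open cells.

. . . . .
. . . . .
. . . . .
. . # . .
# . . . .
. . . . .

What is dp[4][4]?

r\c   0   1   2   3   4
  0   1   1   1   1   1
  1   1   2   3   4   5
  2   1   3   6  10  15
  3   1   4   0  10  25
  4   0   4   4  14  39
  5   0   4   8  22  61

39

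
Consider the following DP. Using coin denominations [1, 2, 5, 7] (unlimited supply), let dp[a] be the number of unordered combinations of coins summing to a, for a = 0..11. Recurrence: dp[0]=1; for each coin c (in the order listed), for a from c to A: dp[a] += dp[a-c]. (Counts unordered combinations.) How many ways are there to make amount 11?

after  coin     0     1     2     3     4     5     6     7     8     9    10    11
          1     1     1     1     1     1     1     1     1     1     1     1     1
          2     1     1     2     2     3     3     4     4     5     5     6     6
          5     1     1     2     2     3     4     5     6     7     8    10    11
          7     1     1     2     2     3     4     5     7     8    10    12    14

14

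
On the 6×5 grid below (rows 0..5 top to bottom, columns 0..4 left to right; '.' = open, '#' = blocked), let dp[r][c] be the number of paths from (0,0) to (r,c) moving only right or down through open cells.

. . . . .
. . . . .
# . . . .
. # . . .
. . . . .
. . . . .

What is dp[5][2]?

5

r\c   0   1   2   3   4
  0   1   1   1   1   1
  1   1   2   3   4   5
  2   0   2   5   9  14
  3   0   0   5  14  28
  4   0   0   5  19  47
  5   0   0   5  24  71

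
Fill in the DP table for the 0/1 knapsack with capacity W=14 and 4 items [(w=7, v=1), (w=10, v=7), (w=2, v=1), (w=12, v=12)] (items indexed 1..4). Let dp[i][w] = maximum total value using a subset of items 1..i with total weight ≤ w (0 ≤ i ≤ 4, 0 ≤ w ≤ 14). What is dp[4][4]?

1

i\w   0   1   2   3   4   5   6   7   8   9  10  11  12  13  14
  0   0   0   0   0   0   0   0   0   0   0   0   0   0   0   0
  1   0   0   0   0   0   0   0   1   1   1   1   1   1   1   1
  2   0   0   0   0   0   0   0   1   1   1   7   7   7   7   7
  3   0   0   1   1   1   1   1   1   1   2   7   7   8   8   8
  4   0   0   1   1   1   1   1   1   1   2   7   7  12  12  13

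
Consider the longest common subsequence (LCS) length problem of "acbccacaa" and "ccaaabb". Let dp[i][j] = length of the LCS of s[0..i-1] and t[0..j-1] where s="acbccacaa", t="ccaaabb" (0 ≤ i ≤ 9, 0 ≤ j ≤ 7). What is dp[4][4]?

2

   ''  c  c  a  a  a  b  b
''  0  0  0  0  0  0  0  0
 a  0  0  0  1  1  1  1  1
 c  0  1  1  1  1  1  1  1
 b  0  1  1  1  1  1  2  2
 c  0  1  2  2  2  2  2  2
 c  0  1  2  2  2  2  2  2
 a  0  1  2  3  3  3  3  3
 c  0  1  2  3  3  3  3  3
 a  0  1  2  3  4  4  4  4
 a  0  1  2  3  4  5  5  5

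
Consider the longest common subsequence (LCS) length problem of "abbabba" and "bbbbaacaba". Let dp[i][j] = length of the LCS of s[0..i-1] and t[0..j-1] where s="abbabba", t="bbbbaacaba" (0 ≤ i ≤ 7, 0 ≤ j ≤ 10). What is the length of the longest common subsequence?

5

   ''  b  b  b  b  a  a  c  a  b  a
''  0  0  0  0  0  0  0  0  0  0  0
 a  0  0  0  0  0  1  1  1  1  1  1
 b  0  1  1  1  1  1  1  1  1  2  2
 b  0  1  2  2  2  2  2  2  2  2  2
 a  0  1  2  2  2  3  3  3  3  3  3
 b  0  1  2  3  3  3  3  3  3  4  4
 b  0  1  2  3  4  4  4  4  4  4  4
 a  0  1  2  3  4  5  5  5  5  5  5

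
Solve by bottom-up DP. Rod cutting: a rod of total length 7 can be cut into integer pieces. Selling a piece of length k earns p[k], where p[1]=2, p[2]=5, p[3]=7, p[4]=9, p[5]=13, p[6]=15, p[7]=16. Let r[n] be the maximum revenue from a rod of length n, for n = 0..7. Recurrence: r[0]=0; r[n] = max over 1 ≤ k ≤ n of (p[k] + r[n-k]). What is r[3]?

7

   n    0    1    2    3    4    5    6    7
r[n]    0    2    5    7   10   13   15   18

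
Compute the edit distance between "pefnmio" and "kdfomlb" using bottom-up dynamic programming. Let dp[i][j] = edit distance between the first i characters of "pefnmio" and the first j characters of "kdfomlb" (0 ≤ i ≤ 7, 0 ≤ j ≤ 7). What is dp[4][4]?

   ''  k  d  f  o  m  l  b
''  0  1  2  3  4  5  6  7
 p  1  1  2  3  4  5  6  7
 e  2  2  2  3  4  5  6  7
 f  3  3  3  2  3  4  5  6
 n  4  4  4  3  3  4  5  6
 m  5  5  5  4  4  3  4  5
 i  6  6  6  5  5  4  4  5
 o  7  7  7  6  5  5  5  5

3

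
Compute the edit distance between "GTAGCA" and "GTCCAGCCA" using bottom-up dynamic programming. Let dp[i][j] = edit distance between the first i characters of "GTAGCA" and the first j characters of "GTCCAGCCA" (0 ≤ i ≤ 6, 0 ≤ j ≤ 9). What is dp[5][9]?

   ''  G  T  C  C  A  G  C  C  A
''  0  1  2  3  4  5  6  7  8  9
 G  1  0  1  2  3  4  5  6  7  8
 T  2  1  0  1  2  3  4  5  6  7
 A  3  2  1  1  2  2  3  4  5  6
 G  4  3  2  2  2  3  2  3  4  5
 C  5  4  3  2  2  3  3  2  3  4
 A  6  5  4  3  3  2  3  3  3  3

4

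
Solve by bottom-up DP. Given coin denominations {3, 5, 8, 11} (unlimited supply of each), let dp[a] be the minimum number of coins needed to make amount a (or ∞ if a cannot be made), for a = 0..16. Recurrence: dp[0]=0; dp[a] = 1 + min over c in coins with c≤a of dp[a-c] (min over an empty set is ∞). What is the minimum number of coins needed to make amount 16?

 a  0  1  2  3  4  5  6  7  8  9 10 11 12 13 14 15 16
dp  0  -  -  1  -  1  2  -  1  3  2  1  4  2  2  3  2
(- denotes ∞ / unreachable)

2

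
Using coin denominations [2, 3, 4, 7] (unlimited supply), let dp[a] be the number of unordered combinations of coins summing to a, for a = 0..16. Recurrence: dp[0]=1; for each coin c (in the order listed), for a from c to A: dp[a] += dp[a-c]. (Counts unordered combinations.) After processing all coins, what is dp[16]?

after  coin     0     1     2     3     4     5     6     7     8     9    10    11    12    13    14    15    16
          2     1     0     1     0     1     0     1     0     1     0     1     0     1     0     1     0     1
          3     1     0     1     1     1     1     2     1     2     2     2     2     3     2     3     3     3
          4     1     0     1     1     2     1     3     2     4     3     5     4     7     5     8     7    10
          7     1     0     1     1     2     1     3     3     4     4     6     6     8     8    11    11    14

14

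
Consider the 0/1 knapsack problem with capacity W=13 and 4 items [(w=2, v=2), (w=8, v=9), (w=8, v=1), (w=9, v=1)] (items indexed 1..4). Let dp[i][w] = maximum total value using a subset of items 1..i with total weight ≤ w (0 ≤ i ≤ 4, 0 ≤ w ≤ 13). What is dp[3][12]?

11

i\w   0   1   2   3   4   5   6   7   8   9  10  11  12  13
  0   0   0   0   0   0   0   0   0   0   0   0   0   0   0
  1   0   0   2   2   2   2   2   2   2   2   2   2   2   2
  2   0   0   2   2   2   2   2   2   9   9  11  11  11  11
  3   0   0   2   2   2   2   2   2   9   9  11  11  11  11
  4   0   0   2   2   2   2   2   2   9   9  11  11  11  11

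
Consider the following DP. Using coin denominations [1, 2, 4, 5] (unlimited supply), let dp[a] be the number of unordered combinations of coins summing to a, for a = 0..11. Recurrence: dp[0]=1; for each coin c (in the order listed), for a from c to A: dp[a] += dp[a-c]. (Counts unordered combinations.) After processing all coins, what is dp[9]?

13

after  coin     0     1     2     3     4     5     6     7     8     9    10    11
          1     1     1     1     1     1     1     1     1     1     1     1     1
          2     1     1     2     2     3     3     4     4     5     5     6     6
          4     1     1     2     2     4     4     6     6     9     9    12    12
          5     1     1     2     2     4     5     7     8    11    13    17    19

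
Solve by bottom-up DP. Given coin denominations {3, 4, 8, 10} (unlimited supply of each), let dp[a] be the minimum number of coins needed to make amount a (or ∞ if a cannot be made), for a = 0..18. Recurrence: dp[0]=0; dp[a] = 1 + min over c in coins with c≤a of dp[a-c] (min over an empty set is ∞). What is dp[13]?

 a  0  1  2  3  4  5  6  7  8  9 10 11 12 13 14 15 16 17 18
dp  0  -  -  1  1  -  2  2  1  3  1  2  2  2  2  3  2  3  2
(- denotes ∞ / unreachable)

2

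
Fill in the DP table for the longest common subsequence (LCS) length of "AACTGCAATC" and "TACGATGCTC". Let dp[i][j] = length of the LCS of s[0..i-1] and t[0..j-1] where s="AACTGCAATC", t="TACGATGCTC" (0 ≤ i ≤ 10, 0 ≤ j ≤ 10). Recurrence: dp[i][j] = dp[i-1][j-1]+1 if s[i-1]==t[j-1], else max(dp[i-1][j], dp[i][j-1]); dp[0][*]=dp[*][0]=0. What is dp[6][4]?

3

   ''  T  A  C  G  A  T  G  C  T  C
''  0  0  0  0  0  0  0  0  0  0  0
 A  0  0  1  1  1  1  1  1  1  1  1
 A  0  0  1  1  1  2  2  2  2  2  2
 C  0  0  1  2  2  2  2  2  3  3  3
 T  0  1  1  2  2  2  3  3  3  4  4
 G  0  1  1  2  3  3  3  4  4  4  4
 C  0  1  1  2  3  3  3  4  5  5  5
 A  0  1  2  2  3  4  4  4  5  5  5
 A  0  1  2  2  3  4  4  4  5  5  5
 T  0  1  2  2  3  4  5  5  5  6  6
 C  0  1  2  3  3  4  5  5  6  6  7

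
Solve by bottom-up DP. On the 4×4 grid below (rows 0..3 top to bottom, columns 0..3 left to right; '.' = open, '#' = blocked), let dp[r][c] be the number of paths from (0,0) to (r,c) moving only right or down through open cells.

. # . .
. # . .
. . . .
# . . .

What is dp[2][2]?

r\c   0   1   2   3
  0   1   0   0   0
  1   1   0   0   0
  2   1   1   1   1
  3   0   1   2   3

1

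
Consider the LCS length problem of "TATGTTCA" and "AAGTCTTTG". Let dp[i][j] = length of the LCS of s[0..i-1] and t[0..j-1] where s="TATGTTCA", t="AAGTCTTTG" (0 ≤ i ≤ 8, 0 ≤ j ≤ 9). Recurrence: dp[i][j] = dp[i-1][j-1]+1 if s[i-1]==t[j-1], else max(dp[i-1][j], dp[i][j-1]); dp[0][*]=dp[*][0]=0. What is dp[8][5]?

   ''  A  A  G  T  C  T  T  T  G
''  0  0  0  0  0  0  0  0  0  0
 T  0  0  0  0  1  1  1  1  1  1
 A  0  1  1  1  1  1  1  1  1  1
 T  0  1  1  1  2  2  2  2  2  2
 G  0  1  1  2  2  2  2  2  2  3
 T  0  1  1  2  3  3  3  3  3  3
 T  0  1  1  2  3  3  4  4  4  4
 C  0  1  1  2  3  4  4  4  4  4
 A  0  1  2  2  3  4  4  4  4  4

4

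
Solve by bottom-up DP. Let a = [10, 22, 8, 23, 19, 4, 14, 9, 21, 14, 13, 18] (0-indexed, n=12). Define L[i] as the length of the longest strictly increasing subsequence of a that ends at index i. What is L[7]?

2

   i    0    1    2    3    4    5    6    7    8    9   10   11
a[i]   10   22    8   23   19    4   14    9   21   14   13   18
L[i]    1    2    1    3    2    1    2    2    3    3    3    4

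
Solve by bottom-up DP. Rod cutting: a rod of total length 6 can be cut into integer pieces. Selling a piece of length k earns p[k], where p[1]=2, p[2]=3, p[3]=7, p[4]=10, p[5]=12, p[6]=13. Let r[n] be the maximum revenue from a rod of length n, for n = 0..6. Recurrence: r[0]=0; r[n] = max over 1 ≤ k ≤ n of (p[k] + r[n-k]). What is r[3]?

   n    0    1    2    3    4    5    6
r[n]    0    2    4    7   10   12   14

7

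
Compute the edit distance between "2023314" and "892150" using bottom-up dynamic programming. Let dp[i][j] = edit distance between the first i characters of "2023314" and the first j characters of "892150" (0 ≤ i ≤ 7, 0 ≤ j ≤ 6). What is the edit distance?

   ''  8  9  2  1  5  0
''  0  1  2  3  4  5  6
 2  1  1  2  2  3  4  5
 0  2  2  2  3  3  4  4
 2  3  3  3  2  3  4  5
 3  4  4  4  3  3  4  5
 3  5  5  5  4  4  4  5
 1  6  6  6  5  4  5  5
 4  7  7  7  6  5  5  6

6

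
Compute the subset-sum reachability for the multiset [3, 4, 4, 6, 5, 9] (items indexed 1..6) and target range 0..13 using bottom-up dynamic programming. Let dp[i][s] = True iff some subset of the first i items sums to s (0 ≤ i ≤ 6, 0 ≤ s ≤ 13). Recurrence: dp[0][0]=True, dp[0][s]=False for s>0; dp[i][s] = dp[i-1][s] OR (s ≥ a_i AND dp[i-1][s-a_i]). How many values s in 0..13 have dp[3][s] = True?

i\s   0   1   2   3   4   5   6   7   8   9  10  11  12  13
  0   T   F   F   F   F   F   F   F   F   F   F   F   F   F
  1   T   F   F   T   F   F   F   F   F   F   F   F   F   F
  2   T   F   F   T   T   F   F   T   F   F   F   F   F   F
  3   T   F   F   T   T   F   F   T   T   F   F   T   F   F
  4   T   F   F   T   T   F   T   T   T   T   T   T   F   T
  5   T   F   F   T   T   T   T   T   T   T   T   T   T   T
  6   T   F   F   T   T   T   T   T   T   T   T   T   T   T

6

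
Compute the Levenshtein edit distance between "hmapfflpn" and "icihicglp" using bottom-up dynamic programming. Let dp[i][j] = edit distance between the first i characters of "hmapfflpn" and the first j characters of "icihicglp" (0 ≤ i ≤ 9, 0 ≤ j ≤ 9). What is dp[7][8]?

   ''  i  c  i  h  i  c  g  l  p
''  0  1  2  3  4  5  6  7  8  9
 h  1  1  2  3  3  4  5  6  7  8
 m  2  2  2  3  4  4  5  6  7  8
 a  3  3  3  3  4  5  5  6  7  8
 p  4  4  4  4  4  5  6  6  7  7
 f  5  5  5  5  5  5  6  7  7  8
 f  6  6  6  6  6  6  6  7  8  8
 l  7  7  7  7  7  7  7  7  7  8
 p  8  8  8  8  8  8  8  8  8  7
 n  9  9  9  9  9  9  9  9  9  8

7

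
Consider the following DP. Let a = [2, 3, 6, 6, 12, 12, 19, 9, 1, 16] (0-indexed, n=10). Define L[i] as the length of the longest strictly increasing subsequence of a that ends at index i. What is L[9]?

5

   i    0    1    2    3    4    5    6    7    8    9
a[i]    2    3    6    6   12   12   19    9    1   16
L[i]    1    2    3    3    4    4    5    4    1    5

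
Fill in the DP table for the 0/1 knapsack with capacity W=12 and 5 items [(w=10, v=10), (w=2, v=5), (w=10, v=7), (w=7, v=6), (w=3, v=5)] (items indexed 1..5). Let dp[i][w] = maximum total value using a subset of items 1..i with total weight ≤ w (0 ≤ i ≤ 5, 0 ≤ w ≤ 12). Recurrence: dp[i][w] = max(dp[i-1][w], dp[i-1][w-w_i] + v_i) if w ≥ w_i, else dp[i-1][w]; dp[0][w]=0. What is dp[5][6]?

i\w   0   1   2   3   4   5   6   7   8   9  10  11  12
  0   0   0   0   0   0   0   0   0   0   0   0   0   0
  1   0   0   0   0   0   0   0   0   0   0  10  10  10
  2   0   0   5   5   5   5   5   5   5   5  10  10  15
  3   0   0   5   5   5   5   5   5   5   5  10  10  15
  4   0   0   5   5   5   5   5   6   6  11  11  11  15
  5   0   0   5   5   5  10  10  10  10  11  11  11  16

10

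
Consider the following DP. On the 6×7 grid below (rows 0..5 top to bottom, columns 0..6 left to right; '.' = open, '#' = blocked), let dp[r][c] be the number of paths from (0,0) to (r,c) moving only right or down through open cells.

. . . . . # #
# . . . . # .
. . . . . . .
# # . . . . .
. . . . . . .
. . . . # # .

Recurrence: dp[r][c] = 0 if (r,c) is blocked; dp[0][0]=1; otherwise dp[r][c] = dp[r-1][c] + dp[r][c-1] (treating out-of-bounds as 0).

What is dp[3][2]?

r\c   0   1   2   3   4   5   6
  0   1   1   1   1   1   0   0
  1   0   1   2   3   4   0   0
  2   0   1   3   6  10  10  10
  3   0   0   3   9  19  29  39
  4   0   0   3  12  31  60  99
  5   0   0   3  15   0   0  99

3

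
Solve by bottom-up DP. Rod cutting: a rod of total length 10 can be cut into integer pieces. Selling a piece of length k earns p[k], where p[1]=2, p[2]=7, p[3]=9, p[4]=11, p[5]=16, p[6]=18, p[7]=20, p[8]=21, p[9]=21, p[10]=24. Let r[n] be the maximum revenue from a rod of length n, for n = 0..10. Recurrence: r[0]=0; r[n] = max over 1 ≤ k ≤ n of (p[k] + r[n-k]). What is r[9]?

   n    0    1    2    3    4    5    6    7    8    9   10
r[n]    0    2    7    9   14   16   21   23   28   30   35

30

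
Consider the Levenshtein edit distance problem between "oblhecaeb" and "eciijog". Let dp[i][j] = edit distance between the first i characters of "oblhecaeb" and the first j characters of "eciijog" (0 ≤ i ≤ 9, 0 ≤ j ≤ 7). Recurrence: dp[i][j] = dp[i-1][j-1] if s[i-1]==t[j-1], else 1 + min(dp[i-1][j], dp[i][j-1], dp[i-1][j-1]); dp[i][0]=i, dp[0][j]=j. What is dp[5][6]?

6

   ''  e  c  i  i  j  o  g
''  0  1  2  3  4  5  6  7
 o  1  1  2  3  4  5  5  6
 b  2  2  2  3  4  5  6  6
 l  3  3  3  3  4  5  6  7
 h  4  4  4  4  4  5  6  7
 e  5  4  5  5  5  5  6  7
 c  6  5  4  5  6  6  6  7
 a  7  6  5  5  6  7  7  7
 e  8  7  6  6  6  7  8  8
 b  9  8  7  7  7  7  8  9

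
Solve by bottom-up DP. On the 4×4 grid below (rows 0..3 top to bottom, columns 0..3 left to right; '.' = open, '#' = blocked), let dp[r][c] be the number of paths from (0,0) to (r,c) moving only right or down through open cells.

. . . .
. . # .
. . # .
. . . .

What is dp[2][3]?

1

r\c   0   1   2   3
  0   1   1   1   1
  1   1   2   0   1
  2   1   3   0   1
  3   1   4   4   5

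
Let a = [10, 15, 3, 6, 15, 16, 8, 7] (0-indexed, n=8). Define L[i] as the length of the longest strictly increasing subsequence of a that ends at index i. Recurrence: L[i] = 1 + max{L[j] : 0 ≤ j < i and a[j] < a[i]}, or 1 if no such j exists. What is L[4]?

3

   i    0    1    2    3    4    5    6    7
a[i]   10   15    3    6   15   16    8    7
L[i]    1    2    1    2    3    4    3    3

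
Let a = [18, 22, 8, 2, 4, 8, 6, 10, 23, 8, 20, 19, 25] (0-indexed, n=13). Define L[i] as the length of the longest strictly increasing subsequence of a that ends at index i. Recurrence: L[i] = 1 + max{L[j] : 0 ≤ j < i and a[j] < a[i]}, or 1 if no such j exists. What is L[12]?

6

   i    0    1    2    3    4    5    6    7    8    9   10   11   12
a[i]   18   22    8    2    4    8    6   10   23    8   20   19   25
L[i]    1    2    1    1    2    3    3    4    5    4    5    5    6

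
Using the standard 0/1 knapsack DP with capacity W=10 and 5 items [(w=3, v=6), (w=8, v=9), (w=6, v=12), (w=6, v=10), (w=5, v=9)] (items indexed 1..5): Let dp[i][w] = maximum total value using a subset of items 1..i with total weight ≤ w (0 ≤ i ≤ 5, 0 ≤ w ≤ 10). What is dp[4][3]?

i\w   0   1   2   3   4   5   6   7   8   9  10
  0   0   0   0   0   0   0   0   0   0   0   0
  1   0   0   0   6   6   6   6   6   6   6   6
  2   0   0   0   6   6   6   6   6   9   9   9
  3   0   0   0   6   6   6  12  12  12  18  18
  4   0   0   0   6   6   6  12  12  12  18  18
  5   0   0   0   6   6   9  12  12  15  18  18

6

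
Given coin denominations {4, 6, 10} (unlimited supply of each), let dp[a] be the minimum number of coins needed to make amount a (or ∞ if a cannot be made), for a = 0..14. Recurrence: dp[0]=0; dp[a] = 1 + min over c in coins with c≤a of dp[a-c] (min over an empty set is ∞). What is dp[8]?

2

 a  0  1  2  3  4  5  6  7  8  9 10 11 12 13 14
dp  0  -  -  -  1  -  1  -  2  -  1  -  2  -  2
(- denotes ∞ / unreachable)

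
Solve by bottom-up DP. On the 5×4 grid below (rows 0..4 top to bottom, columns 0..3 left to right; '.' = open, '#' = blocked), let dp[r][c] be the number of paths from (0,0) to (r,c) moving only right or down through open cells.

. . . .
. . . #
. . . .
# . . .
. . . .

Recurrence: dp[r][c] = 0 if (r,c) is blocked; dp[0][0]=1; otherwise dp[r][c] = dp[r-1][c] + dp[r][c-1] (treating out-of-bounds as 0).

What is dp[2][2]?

r\c   0   1   2   3
  0   1   1   1   1
  1   1   2   3   0
  2   1   3   6   6
  3   0   3   9  15
  4   0   3  12  27

6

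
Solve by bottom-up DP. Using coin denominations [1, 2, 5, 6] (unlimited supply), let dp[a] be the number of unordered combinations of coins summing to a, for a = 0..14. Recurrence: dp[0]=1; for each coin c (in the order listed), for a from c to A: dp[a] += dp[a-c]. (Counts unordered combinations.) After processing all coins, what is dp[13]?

21

after  coin     0     1     2     3     4     5     6     7     8     9    10    11    12    13    14
          1     1     1     1     1     1     1     1     1     1     1     1     1     1     1     1
          2     1     1     2     2     3     3     4     4     5     5     6     6     7     7     8
          5     1     1     2     2     3     4     5     6     7     8    10    11    13    14    16
          6     1     1     2     2     3     4     6     7     9    10    13    15    19    21    25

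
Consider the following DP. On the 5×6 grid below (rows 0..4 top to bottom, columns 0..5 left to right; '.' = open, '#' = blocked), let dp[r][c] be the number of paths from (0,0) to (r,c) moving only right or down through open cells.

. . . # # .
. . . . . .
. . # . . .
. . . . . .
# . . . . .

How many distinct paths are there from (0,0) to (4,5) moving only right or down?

50

r\c   0   1   2   3   4   5
  0   1   1   1   0   0   0
  1   1   2   3   3   3   3
  2   1   3   0   3   6   9
  3   1   4   4   7  13  22
  4   0   4   8  15  28  50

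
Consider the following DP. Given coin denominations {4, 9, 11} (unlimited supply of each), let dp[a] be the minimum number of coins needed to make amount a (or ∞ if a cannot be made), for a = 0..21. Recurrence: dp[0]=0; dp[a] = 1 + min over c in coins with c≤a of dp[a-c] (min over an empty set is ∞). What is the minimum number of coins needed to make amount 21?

4

 a  0  1  2  3  4  5  6  7  8  9 10 11 12 13 14 15 16 17 18 19 20 21
dp  0  -  -  -  1  -  -  -  2  1  -  1  3  2  -  2  4  3  2  3  2  4
(- denotes ∞ / unreachable)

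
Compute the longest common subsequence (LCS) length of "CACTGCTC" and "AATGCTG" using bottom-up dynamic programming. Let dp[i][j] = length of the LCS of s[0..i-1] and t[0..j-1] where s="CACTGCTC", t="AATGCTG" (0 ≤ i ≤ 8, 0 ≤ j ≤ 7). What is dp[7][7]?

5

   ''  A  A  T  G  C  T  G
''  0  0  0  0  0  0  0  0
 C  0  0  0  0  0  1  1  1
 A  0  1  1  1  1  1  1  1
 C  0  1  1  1  1  2  2  2
 T  0  1  1  2  2  2  3  3
 G  0  1  1  2  3  3  3  4
 C  0  1  1  2  3  4  4  4
 T  0  1  1  2  3  4  5  5
 C  0  1  1  2  3  4  5  5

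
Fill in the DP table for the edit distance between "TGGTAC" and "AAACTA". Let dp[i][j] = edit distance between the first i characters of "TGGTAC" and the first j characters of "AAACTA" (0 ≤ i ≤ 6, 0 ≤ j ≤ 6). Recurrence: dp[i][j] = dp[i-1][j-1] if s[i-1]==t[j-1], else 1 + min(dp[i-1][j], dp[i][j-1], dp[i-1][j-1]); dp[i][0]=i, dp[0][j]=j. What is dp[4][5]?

   ''  A  A  A  C  T  A
''  0  1  2  3  4  5  6
 T  1  1  2  3  4  4  5
 G  2  2  2  3  4  5  5
 G  3  3  3  3  4  5  6
 T  4  4  4  4  4  4  5
 A  5  4  4  4  5  5  4
 C  6  5  5  5  4  5  5

4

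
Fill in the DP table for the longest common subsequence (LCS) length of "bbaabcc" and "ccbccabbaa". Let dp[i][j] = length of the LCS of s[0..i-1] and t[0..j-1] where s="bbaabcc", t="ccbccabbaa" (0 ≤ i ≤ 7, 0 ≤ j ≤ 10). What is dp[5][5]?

   ''  c  c  b  c  c  a  b  b  a  a
''  0  0  0  0  0  0  0  0  0  0  0
 b  0  0  0  1  1  1  1  1  1  1  1
 b  0  0  0  1  1  1  1  2  2  2  2
 a  0  0  0  1  1  1  2  2  2  3  3
 a  0  0  0  1  1  1  2  2  2  3  4
 b  0  0  0  1  1  1  2  3  3  3  4
 c  0  1  1  1  2  2  2  3  3  3  4
 c  0  1  2  2  2  3  3  3  3  3  4

1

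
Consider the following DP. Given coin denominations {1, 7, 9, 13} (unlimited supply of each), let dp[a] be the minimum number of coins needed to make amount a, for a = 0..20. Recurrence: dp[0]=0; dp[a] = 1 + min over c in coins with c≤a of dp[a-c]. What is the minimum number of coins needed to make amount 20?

2

 a  0  1  2  3  4  5  6  7  8  9 10 11 12 13 14 15 16 17 18 19 20
dp  0  1  2  3  4  5  6  1  2  1  2  3  4  1  2  3  2  3  2  3  2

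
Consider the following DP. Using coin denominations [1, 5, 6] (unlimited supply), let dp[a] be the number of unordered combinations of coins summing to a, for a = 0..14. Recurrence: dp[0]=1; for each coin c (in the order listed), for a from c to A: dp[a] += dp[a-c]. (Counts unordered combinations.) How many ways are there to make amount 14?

6

after  coin     0     1     2     3     4     5     6     7     8     9    10    11    12    13    14
          1     1     1     1     1     1     1     1     1     1     1     1     1     1     1     1
          5     1     1     1     1     1     2     2     2     2     2     3     3     3     3     3
          6     1     1     1     1     1     2     3     3     3     3     4     5     6     6     6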